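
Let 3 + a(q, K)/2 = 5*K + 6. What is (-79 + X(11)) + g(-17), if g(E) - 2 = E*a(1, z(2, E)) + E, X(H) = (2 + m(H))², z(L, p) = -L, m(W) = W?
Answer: 313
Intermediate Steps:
a(q, K) = 6 + 10*K (a(q, K) = -6 + 2*(5*K + 6) = -6 + 2*(6 + 5*K) = -6 + (12 + 10*K) = 6 + 10*K)
X(H) = (2 + H)²
g(E) = 2 - 13*E (g(E) = 2 + (E*(6 + 10*(-1*2)) + E) = 2 + (E*(6 + 10*(-2)) + E) = 2 + (E*(6 - 20) + E) = 2 + (E*(-14) + E) = 2 + (-14*E + E) = 2 - 13*E)
(-79 + X(11)) + g(-17) = (-79 + (2 + 11)²) + (2 - 13*(-17)) = (-79 + 13²) + (2 + 221) = (-79 + 169) + 223 = 90 + 223 = 313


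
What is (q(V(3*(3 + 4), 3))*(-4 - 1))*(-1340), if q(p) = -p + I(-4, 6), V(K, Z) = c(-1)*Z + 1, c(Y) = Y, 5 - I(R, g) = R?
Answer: 73700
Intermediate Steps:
I(R, g) = 5 - R
V(K, Z) = 1 - Z (V(K, Z) = -Z + 1 = 1 - Z)
q(p) = 9 - p (q(p) = -p + (5 - 1*(-4)) = -p + (5 + 4) = -p + 9 = 9 - p)
(q(V(3*(3 + 4), 3))*(-4 - 1))*(-1340) = ((9 - (1 - 1*3))*(-4 - 1))*(-1340) = ((9 - (1 - 3))*(-5))*(-1340) = ((9 - 1*(-2))*(-5))*(-1340) = ((9 + 2)*(-5))*(-1340) = (11*(-5))*(-1340) = -55*(-1340) = 73700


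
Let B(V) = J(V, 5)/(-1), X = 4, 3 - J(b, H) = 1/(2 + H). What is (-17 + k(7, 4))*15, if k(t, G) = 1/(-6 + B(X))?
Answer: -15915/62 ≈ -256.69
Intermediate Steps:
J(b, H) = 3 - 1/(2 + H)
B(V) = -20/7 (B(V) = ((5 + 3*5)/(2 + 5))/(-1) = ((5 + 15)/7)*(-1) = ((⅐)*20)*(-1) = (20/7)*(-1) = -20/7)
k(t, G) = -7/62 (k(t, G) = 1/(-6 - 20/7) = 1/(-62/7) = -7/62)
(-17 + k(7, 4))*15 = (-17 - 7/62)*15 = -1061/62*15 = -15915/62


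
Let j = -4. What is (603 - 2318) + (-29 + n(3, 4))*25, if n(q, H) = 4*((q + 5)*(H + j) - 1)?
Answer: -2540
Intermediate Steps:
n(q, H) = -4 + 4*(-4 + H)*(5 + q) (n(q, H) = 4*((q + 5)*(H - 4) - 1) = 4*((5 + q)*(-4 + H) - 1) = 4*((-4 + H)*(5 + q) - 1) = 4*(-1 + (-4 + H)*(5 + q)) = -4 + 4*(-4 + H)*(5 + q))
(603 - 2318) + (-29 + n(3, 4))*25 = (603 - 2318) + (-29 + (-84 - 16*3 + 20*4 + 4*4*3))*25 = -1715 + (-29 + (-84 - 48 + 80 + 48))*25 = -1715 + (-29 - 4)*25 = -1715 - 33*25 = -1715 - 825 = -2540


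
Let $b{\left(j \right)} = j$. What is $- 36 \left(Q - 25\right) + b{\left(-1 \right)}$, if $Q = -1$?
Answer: $935$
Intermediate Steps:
$- 36 \left(Q - 25\right) + b{\left(-1 \right)} = - 36 \left(-1 - 25\right) - 1 = \left(-36\right) \left(-26\right) - 1 = 936 - 1 = 935$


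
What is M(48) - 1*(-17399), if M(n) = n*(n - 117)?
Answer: 14087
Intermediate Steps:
M(n) = n*(-117 + n)
M(48) - 1*(-17399) = 48*(-117 + 48) - 1*(-17399) = 48*(-69) + 17399 = -3312 + 17399 = 14087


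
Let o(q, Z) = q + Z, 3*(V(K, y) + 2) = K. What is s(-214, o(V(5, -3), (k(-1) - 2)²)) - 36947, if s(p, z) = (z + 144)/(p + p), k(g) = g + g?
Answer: -47440427/1284 ≈ -36947.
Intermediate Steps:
k(g) = 2*g
V(K, y) = -2 + K/3
o(q, Z) = Z + q
s(p, z) = (144 + z)/(2*p) (s(p, z) = (144 + z)/((2*p)) = (144 + z)*(1/(2*p)) = (144 + z)/(2*p))
s(-214, o(V(5, -3), (k(-1) - 2)²)) - 36947 = (½)*(144 + ((2*(-1) - 2)² + (-2 + (⅓)*5)))/(-214) - 36947 = (½)*(-1/214)*(144 + ((-2 - 2)² + (-2 + 5/3))) - 36947 = (½)*(-1/214)*(144 + ((-4)² - ⅓)) - 36947 = (½)*(-1/214)*(144 + (16 - ⅓)) - 36947 = (½)*(-1/214)*(144 + 47/3) - 36947 = (½)*(-1/214)*(479/3) - 36947 = -479/1284 - 36947 = -47440427/1284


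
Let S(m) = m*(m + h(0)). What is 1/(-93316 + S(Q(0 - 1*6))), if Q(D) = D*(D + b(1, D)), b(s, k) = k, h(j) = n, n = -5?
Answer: -1/88492 ≈ -1.1300e-5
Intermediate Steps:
h(j) = -5
Q(D) = 2*D**2 (Q(D) = D*(D + D) = D*(2*D) = 2*D**2)
S(m) = m*(-5 + m) (S(m) = m*(m - 5) = m*(-5 + m))
1/(-93316 + S(Q(0 - 1*6))) = 1/(-93316 + (2*(0 - 1*6)**2)*(-5 + 2*(0 - 1*6)**2)) = 1/(-93316 + (2*(0 - 6)**2)*(-5 + 2*(0 - 6)**2)) = 1/(-93316 + (2*(-6)**2)*(-5 + 2*(-6)**2)) = 1/(-93316 + (2*36)*(-5 + 2*36)) = 1/(-93316 + 72*(-5 + 72)) = 1/(-93316 + 72*67) = 1/(-93316 + 4824) = 1/(-88492) = -1/88492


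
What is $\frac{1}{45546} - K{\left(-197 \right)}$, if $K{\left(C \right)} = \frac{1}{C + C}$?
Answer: $\frac{11485}{4486281} \approx 0.00256$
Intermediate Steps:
$K{\left(C \right)} = \frac{1}{2 C}$
$\frac{1}{45546} - K{\left(-197 \right)} = \frac{1}{45546} - \frac{1}{2 \left(-197\right)} = \frac{1}{45546} - \frac{1}{2} \left(- \frac{1}{197}\right) = \frac{1}{45546} - - \frac{1}{394} = \frac{1}{45546} + \frac{1}{394} = \frac{11485}{4486281}$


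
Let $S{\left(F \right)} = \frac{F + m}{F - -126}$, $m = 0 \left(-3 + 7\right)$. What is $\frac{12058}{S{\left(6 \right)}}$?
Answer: $265276$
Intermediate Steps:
$m = 0$ ($m = 0 \cdot 4 = 0$)
$S{\left(F \right)} = \frac{F}{126 + F}$ ($S{\left(F \right)} = \frac{F + 0}{F - -126} = \frac{F}{F + 126} = \frac{F}{126 + F}$)
$\frac{12058}{S{\left(6 \right)}} = \frac{12058}{6 \frac{1}{126 + 6}} = \frac{12058}{6 \cdot \frac{1}{132}} = 12058 \frac{1}{\frac{1}{22}} = 12058 \cdot 22 = 265276$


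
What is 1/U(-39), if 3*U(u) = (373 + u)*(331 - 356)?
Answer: -3/8350 ≈ -0.00035928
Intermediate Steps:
U(u) = -9325/3 - 25*u/3 (U(u) = ((373 + u)*(331 - 356))/3 = ((373 + u)*(-25))/3 = (-9325 - 25*u)/3 = -9325/3 - 25*u/3)
1/U(-39) = 1/(-9325/3 - 25/3*(-39)) = 1/(-9325/3 + 325) = 1/(-8350/3) = -3/8350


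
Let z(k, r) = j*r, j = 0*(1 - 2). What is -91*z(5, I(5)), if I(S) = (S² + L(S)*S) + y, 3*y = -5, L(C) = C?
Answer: 0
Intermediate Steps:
y = -5/3 (y = (⅓)*(-5) = -5/3 ≈ -1.6667)
j = 0 (j = 0*(-1) = 0)
I(S) = -5/3 + 2*S² (I(S) = (S² + S*S) - 5/3 = (S² + S²) - 5/3 = 2*S² - 5/3 = -5/3 + 2*S²)
z(k, r) = 0 (z(k, r) = 0*r = 0)
-91*z(5, I(5)) = -91*0 = 0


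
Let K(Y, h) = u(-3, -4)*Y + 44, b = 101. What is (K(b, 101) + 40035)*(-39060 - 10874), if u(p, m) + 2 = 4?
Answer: -2011391454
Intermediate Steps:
u(p, m) = 2 (u(p, m) = -2 + 4 = 2)
K(Y, h) = 44 + 2*Y (K(Y, h) = 2*Y + 44 = 44 + 2*Y)
(K(b, 101) + 40035)*(-39060 - 10874) = ((44 + 2*101) + 40035)*(-39060 - 10874) = ((44 + 202) + 40035)*(-49934) = (246 + 40035)*(-49934) = 40281*(-49934) = -2011391454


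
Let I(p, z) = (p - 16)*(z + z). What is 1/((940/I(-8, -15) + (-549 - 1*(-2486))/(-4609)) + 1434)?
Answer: 165924/238081907 ≈ 0.00069692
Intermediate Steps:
I(p, z) = 2*z*(-16 + p) (I(p, z) = (-16 + p)*(2*z) = 2*z*(-16 + p))
1/((940/I(-8, -15) + (-549 - 1*(-2486))/(-4609)) + 1434) = 1/((940/((2*(-15)*(-16 - 8))) + (-549 - 1*(-2486))/(-4609)) + 1434) = 1/((940/((2*(-15)*(-24))) + (-549 + 2486)*(-1/4609)) + 1434) = 1/((940/720 + 1937*(-1/4609)) + 1434) = 1/((940*(1/720) - 1937/4609) + 1434) = 1/((47/36 - 1937/4609) + 1434) = 1/(146891/165924 + 1434) = 1/(238081907/165924) = 165924/238081907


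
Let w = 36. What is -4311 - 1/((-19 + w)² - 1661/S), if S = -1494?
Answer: -1868505291/433427 ≈ -4311.0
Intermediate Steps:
-4311 - 1/((-19 + w)² - 1661/S) = -4311 - 1/((-19 + 36)² - 1661/(-1494)) = -4311 - 1/(17² - 1661*(-1/1494)) = -4311 - 1/(289 + 1661/1494) = -4311 - 1/433427/1494 = -4311 - 1*1494/433427 = -4311 - 1494/433427 = -1868505291/433427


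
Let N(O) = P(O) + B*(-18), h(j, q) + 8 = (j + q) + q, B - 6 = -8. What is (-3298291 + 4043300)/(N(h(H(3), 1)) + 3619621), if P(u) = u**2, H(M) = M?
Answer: 745009/3619666 ≈ 0.20582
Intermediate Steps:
B = -2 (B = 6 - 8 = -2)
h(j, q) = -8 + j + 2*q (h(j, q) = -8 + ((j + q) + q) = -8 + (j + 2*q) = -8 + j + 2*q)
N(O) = 36 + O**2 (N(O) = O**2 - 2*(-18) = O**2 + 36 = 36 + O**2)
(-3298291 + 4043300)/(N(h(H(3), 1)) + 3619621) = (-3298291 + 4043300)/((36 + (-8 + 3 + 2*1)**2) + 3619621) = 745009/((36 + (-8 + 3 + 2)**2) + 3619621) = 745009/((36 + (-3)**2) + 3619621) = 745009/((36 + 9) + 3619621) = 745009/(45 + 3619621) = 745009/3619666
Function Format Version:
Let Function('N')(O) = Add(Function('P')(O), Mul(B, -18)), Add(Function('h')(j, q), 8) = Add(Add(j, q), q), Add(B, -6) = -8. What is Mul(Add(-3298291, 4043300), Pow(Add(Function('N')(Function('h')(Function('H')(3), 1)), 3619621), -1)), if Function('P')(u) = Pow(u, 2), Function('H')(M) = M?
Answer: Rational(745009, 3619666) ≈ 0.20582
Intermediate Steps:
B = -2 (B = Add(6, -8) = -2)
Function('h')(j, q) = Add(-8, j, Mul(2, q)) (Function('h')(j, q) = Add(-8, Add(Add(j, q), q)) = Add(-8, Add(j, Mul(2, q))) = Add(-8, j, Mul(2, q)))
Function('N')(O) = Add(36, Pow(O, 2)) (Function('N')(O) = Add(Pow(O, 2), Mul(-2, -18)) = Add(Pow(O, 2), 36) = Add(36, Pow(O, 2)))
Mul(Add(-3298291, 4043300), Pow(Add(Function('N')(Function('h')(Function('H')(3), 1)), 3619621), -1)) = Mul(Add(-3298291, 4043300), Pow(Add(Add(36, Pow(Add(-8, 3, Mul(2, 1)), 2)), 3619621), -1)) = Mul(745009, Pow(Add(Add(36, Pow(Add(-8, 3, 2), 2)), 3619621), -1)) = Mul(745009, Pow(Add(Add(36, Pow(-3, 2)), 3619621), -1)) = Mul(745009, Pow(Add(Add(36, 9), 3619621), -1)) = Mul(745009, Pow(Add(45, 3619621), -1)) = Mul(745009, Pow(3619666, -1)) = Mul(745009, Rational(1, 3619666)) = Rational(745009, 3619666)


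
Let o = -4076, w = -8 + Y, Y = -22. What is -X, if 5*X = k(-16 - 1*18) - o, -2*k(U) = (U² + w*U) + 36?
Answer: -594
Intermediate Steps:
w = -30 (w = -8 - 22 = -30)
k(U) = -18 + 15*U - U²/2 (k(U) = -((U² - 30*U) + 36)/2 = -(36 + U² - 30*U)/2 = -18 + 15*U - U²/2)
X = 594 (X = ((-18 + 15*(-16 - 1*18) - (-16 - 1*18)²/2) - 1*(-4076))/5 = ((-18 + 15*(-16 - 18) - (-16 - 18)²/2) + 4076)/5 = ((-18 + 15*(-34) - ½*(-34)²) + 4076)/5 = ((-18 - 510 - ½*1156) + 4076)/5 = ((-18 - 510 - 578) + 4076)/5 = (-1106 + 4076)/5 = (⅕)*2970 = 594)
-X = -1*594 = -594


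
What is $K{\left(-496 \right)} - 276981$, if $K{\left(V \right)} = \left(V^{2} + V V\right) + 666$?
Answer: $215717$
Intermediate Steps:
$K{\left(V \right)} = 666 + 2 V^{2}$ ($K{\left(V \right)} = \left(V^{2} + V^{2}\right) + 666 = 2 V^{2} + 666 = 666 + 2 V^{2}$)
$K{\left(-496 \right)} - 276981 = \left(666 + 2 \left(-496\right)^{2}\right) - 276981 = \left(666 + 2 \cdot 246016\right) - 276981 = \left(666 + 492032\right) - 276981 = 492698 - 276981 = 215717$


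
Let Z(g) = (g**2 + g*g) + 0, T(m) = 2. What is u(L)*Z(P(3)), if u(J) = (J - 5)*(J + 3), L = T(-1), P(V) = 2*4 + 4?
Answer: -4320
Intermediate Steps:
P(V) = 12 (P(V) = 8 + 4 = 12)
L = 2
u(J) = (-5 + J)*(3 + J)
Z(g) = 2*g**2 (Z(g) = (g**2 + g**2) + 0 = 2*g**2 + 0 = 2*g**2)
u(L)*Z(P(3)) = (-15 + 2**2 - 2*2)*(2*12**2) = (-15 + 4 - 4)*(2*144) = -15*288 = -4320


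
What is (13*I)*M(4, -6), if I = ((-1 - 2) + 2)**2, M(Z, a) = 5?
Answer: 65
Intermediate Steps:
I = 1 (I = (-3 + 2)**2 = (-1)**2 = 1)
(13*I)*M(4, -6) = (13*1)*5 = 13*5 = 65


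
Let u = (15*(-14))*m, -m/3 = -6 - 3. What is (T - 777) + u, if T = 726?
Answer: -5721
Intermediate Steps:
m = 27 (m = -3*(-6 - 3) = -3*(-9) = 27)
u = -5670 (u = (15*(-14))*27 = -210*27 = -5670)
(T - 777) + u = (726 - 777) - 5670 = -51 - 5670 = -5721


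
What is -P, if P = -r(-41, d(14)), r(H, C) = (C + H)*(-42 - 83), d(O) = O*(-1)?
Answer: 6875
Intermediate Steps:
d(O) = -O
r(H, C) = -125*C - 125*H (r(H, C) = (C + H)*(-125) = -125*C - 125*H)
P = -6875 (P = -(-(-125)*14 - 125*(-41)) = -(-125*(-14) + 5125) = -(1750 + 5125) = -1*6875 = -6875)
-P = -1*(-6875) = 6875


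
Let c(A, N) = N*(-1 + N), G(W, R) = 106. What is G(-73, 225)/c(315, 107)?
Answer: 1/107 ≈ 0.0093458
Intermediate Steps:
G(-73, 225)/c(315, 107) = 106/((107*(-1 + 107))) = 106/((107*106)) = 106/11342 = 106*(1/11342) = 1/107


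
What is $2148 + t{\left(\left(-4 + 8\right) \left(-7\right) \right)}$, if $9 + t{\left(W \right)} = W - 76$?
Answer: $2035$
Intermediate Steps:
$t{\left(W \right)} = -85 + W$ ($t{\left(W \right)} = -9 + \left(W - 76\right) = -9 + \left(-76 + W\right) = -85 + W$)
$2148 + t{\left(\left(-4 + 8\right) \left(-7\right) \right)} = 2148 - \left(85 - \left(-4 + 8\right) \left(-7\right)\right) = 2148 + \left(-85 + 4 \left(-7\right)\right) = 2148 - 113 = 2035$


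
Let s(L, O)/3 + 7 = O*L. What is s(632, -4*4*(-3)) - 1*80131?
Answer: 10856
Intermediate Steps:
s(L, O) = -21 + 3*L*O (s(L, O) = -21 + 3*(O*L) = -21 + 3*(L*O) = -21 + 3*L*O)
s(632, -4*4*(-3)) - 1*80131 = (-21 + 3*632*(-4*4*(-3))) - 1*80131 = (-21 + 3*632*(-16*(-3))) - 80131 = (-21 + 3*632*48) - 80131 = (-21 + 91008) - 80131 = 90987 - 80131 = 10856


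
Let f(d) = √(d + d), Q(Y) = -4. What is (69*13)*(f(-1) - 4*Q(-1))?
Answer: 14352 + 897*I*√2 ≈ 14352.0 + 1268.5*I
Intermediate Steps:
f(d) = √2*√d (f(d) = √(2*d) = √2*√d)
(69*13)*(f(-1) - 4*Q(-1)) = (69*13)*(√2*√(-1) - 4*(-4)) = 897*(√2*I + 16) = 897*(I*√2 + 16) = 897*(16 + I*√2) = 14352 + 897*I*√2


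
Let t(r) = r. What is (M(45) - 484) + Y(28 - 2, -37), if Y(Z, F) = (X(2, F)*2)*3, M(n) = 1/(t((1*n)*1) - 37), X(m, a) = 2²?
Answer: -3679/8 ≈ -459.88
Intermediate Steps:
X(m, a) = 4
M(n) = 1/(-37 + n) (M(n) = 1/((1*n)*1 - 37) = 1/(n*1 - 37) = 1/(n - 37) = 1/(-37 + n))
Y(Z, F) = 24 (Y(Z, F) = (4*2)*3 = 8*3 = 24)
(M(45) - 484) + Y(28 - 2, -37) = (1/(-37 + 45) - 484) + 24 = (1/8 - 484) + 24 = (⅛ - 484) + 24 = -3871/8 + 24 = -3679/8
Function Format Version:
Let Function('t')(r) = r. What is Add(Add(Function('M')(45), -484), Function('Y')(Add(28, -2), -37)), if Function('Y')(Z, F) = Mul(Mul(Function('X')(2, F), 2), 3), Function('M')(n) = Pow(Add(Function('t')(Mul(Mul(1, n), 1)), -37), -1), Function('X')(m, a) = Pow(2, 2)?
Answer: Rational(-3679, 8) ≈ -459.88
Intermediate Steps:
Function('X')(m, a) = 4
Function('M')(n) = Pow(Add(-37, n), -1) (Function('M')(n) = Pow(Add(Mul(Mul(1, n), 1), -37), -1) = Pow(Add(Mul(n, 1), -37), -1) = Pow(Add(n, -37), -1) = Pow(Add(-37, n), -1))
Function('Y')(Z, F) = 24 (Function('Y')(Z, F) = Mul(Mul(4, 2), 3) = Mul(8, 3) = 24)
Add(Add(Function('M')(45), -484), Function('Y')(Add(28, -2), -37)) = Add(Add(Pow(Add(-37, 45), -1), -484), 24) = Add(Add(Pow(8, -1), -484), 24) = Add(Add(Rational(1, 8), -484), 24) = Add(Rational(-3871, 8), 24) = Rational(-3679, 8)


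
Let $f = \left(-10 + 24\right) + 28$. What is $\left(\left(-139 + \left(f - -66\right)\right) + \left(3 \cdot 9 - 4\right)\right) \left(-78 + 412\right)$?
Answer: $-2672$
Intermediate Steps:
$f = 42$ ($f = 14 + 28 = 42$)
$\left(\left(-139 + \left(f - -66\right)\right) + \left(3 \cdot 9 - 4\right)\right) \left(-78 + 412\right) = \left(\left(-139 + \left(42 - -66\right)\right) + \left(3 \cdot 9 - 4\right)\right) \left(-78 + 412\right) = \left(\left(-139 + \left(42 + 66\right)\right) + \left(27 - 4\right)\right) 334 = \left(\left(-139 + 108\right) + 23\right) 334 = \left(-31 + 23\right) 334 = \left(-8\right) 334 = -2672$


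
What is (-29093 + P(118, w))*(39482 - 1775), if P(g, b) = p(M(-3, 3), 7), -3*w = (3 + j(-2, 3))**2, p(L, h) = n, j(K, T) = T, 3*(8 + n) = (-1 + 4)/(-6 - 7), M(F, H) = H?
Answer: -14265085998/13 ≈ -1.0973e+9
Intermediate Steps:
n = -105/13 (n = -8 + ((-1 + 4)/(-6 - 7))/3 = -8 + (3/(-13))/3 = -8 + (3*(-1/13))/3 = -8 + (1/3)*(-3/13) = -8 - 1/13 = -105/13 ≈ -8.0769)
p(L, h) = -105/13
w = -12 (w = -(3 + 3)**2/3 = -1/3*6**2 = -1/3*36 = -12)
P(g, b) = -105/13
(-29093 + P(118, w))*(39482 - 1775) = (-29093 - 105/13)*(39482 - 1775) = -378314/13*37707 = -14265085998/13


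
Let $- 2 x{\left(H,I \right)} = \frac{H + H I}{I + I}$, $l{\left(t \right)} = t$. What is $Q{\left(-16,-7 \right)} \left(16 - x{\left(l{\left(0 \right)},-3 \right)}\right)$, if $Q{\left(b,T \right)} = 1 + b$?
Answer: $-240$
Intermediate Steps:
$x{\left(H,I \right)} = - \frac{H + H I}{4 I}$ ($x{\left(H,I \right)} = - \frac{\left(H + H I\right) \frac{1}{I + I}}{2} = - \frac{\left(H + H I\right) \frac{1}{2 I}}{2} = - \frac{\frac{1}{2} \frac{1}{I} \left(H + H I\right)}{2} = - \frac{H + H I}{4 I}$)
$Q{\left(-16,-7 \right)} \left(16 - x{\left(l{\left(0 \right)},-3 \right)}\right) = \left(1 - 16\right) \left(16 - \left(- \frac{1}{4}\right) 0 \frac{1}{-3} \left(1 - 3\right)\right) = - 15 \left(16 - \left(- \frac{1}{4}\right) 0 \left(- \frac{1}{3}\right) \left(-2\right)\right) = - 15 \left(16 - 0\right) = - 15 \left(16 + 0\right) = \left(-15\right) 16 = -240$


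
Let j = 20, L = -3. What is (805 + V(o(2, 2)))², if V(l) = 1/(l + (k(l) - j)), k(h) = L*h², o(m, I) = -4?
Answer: 3359245681/5184 ≈ 6.4800e+5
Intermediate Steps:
k(h) = -3*h²
V(l) = 1/(-20 + l - 3*l²) (V(l) = 1/(l + (-3*l² - 1*20)) = 1/(l + (-3*l² - 20)) = 1/(l + (-20 - 3*l²)) = 1/(-20 + l - 3*l²))
(805 + V(o(2, 2)))² = (805 - 1/(20 - 1*(-4) + 3*(-4)²))² = (805 - 1/(20 + 4 + 3*16))² = (805 - 1/(20 + 4 + 48))² = (805 - 1/72)² = (57959/72)² = 3359245681/5184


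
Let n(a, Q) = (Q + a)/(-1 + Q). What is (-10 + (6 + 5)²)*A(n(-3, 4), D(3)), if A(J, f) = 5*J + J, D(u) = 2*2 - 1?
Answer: 222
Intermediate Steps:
n(a, Q) = (Q + a)/(-1 + Q)
D(u) = 3 (D(u) = 4 - 1 = 3)
A(J, f) = 6*J
(-10 + (6 + 5)²)*A(n(-3, 4), D(3)) = (-10 + (6 + 5)²)*(6*((4 - 3)/(-1 + 4))) = (-10 + 11²)*(6*(1/3)) = (-10 + 121)*(6*((⅓)*1)) = 111*(6*(⅓)) = 111*2 = 222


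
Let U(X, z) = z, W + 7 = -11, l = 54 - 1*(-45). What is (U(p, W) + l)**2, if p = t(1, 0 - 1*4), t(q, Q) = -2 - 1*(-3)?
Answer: 6561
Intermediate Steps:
l = 99 (l = 54 + 45 = 99)
W = -18 (W = -7 - 11 = -18)
t(q, Q) = 1 (t(q, Q) = -2 + 3 = 1)
p = 1
(U(p, W) + l)**2 = (-18 + 99)**2 = 81**2 = 6561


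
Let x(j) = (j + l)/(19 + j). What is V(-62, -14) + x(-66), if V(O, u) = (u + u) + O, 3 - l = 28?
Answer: -4139/47 ≈ -88.064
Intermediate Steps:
l = -25 (l = 3 - 1*28 = 3 - 28 = -25)
x(j) = (-25 + j)/(19 + j) (x(j) = (j - 25)/(19 + j) = (-25 + j)/(19 + j))
V(O, u) = O + 2*u (V(O, u) = 2*u + O = O + 2*u)
V(-62, -14) + x(-66) = (-62 + 2*(-14)) + (-25 - 66)/(19 - 66) = (-62 - 28) - 91/(-47) = -90 - 1/47*(-91) = -90 + 91/47 = -4139/47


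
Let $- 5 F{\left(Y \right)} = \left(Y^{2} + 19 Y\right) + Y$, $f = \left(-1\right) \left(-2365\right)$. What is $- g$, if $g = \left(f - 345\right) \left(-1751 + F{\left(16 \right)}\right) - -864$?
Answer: $3768860$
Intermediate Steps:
$f = 2365$
$F{\left(Y \right)} = - 4 Y - \frac{Y^{2}}{5}$ ($F{\left(Y \right)} = - \frac{\left(Y^{2} + 19 Y\right) + Y}{5} = - \frac{Y^{2} + 20 Y}{5} = - 4 Y - \frac{Y^{2}}{5}$)
$g = -3768860$ ($g = \left(2365 - 345\right) \left(-1751 - \frac{16 \left(20 + 16\right)}{5}\right) - -864 = 2020 \left(-1751 - \frac{16}{5} \cdot 36\right) + 864 = 2020 \left(-1751 - \frac{576}{5}\right) + 864 = 2020 \left(- \frac{9331}{5}\right) + 864 = -3769724 + 864 = -3768860$)
$- g = \left(-1\right) \left(-3768860\right) = 3768860$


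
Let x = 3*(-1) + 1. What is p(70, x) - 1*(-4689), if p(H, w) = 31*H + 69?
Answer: 6928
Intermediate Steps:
x = -2 (x = -3 + 1 = -2)
p(H, w) = 69 + 31*H
p(70, x) - 1*(-4689) = (69 + 31*70) - 1*(-4689) = (69 + 2170) + 4689 = 2239 + 4689 = 6928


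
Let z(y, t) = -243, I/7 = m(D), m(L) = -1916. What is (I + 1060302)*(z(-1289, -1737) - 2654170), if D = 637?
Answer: -2778878425570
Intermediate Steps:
I = -13412 (I = 7*(-1916) = -13412)
(I + 1060302)*(z(-1289, -1737) - 2654170) = (-13412 + 1060302)*(-243 - 2654170) = 1046890*(-2654413) = -2778878425570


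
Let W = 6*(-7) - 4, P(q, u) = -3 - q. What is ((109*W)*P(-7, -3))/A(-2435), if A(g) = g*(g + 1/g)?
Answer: -10028/2964613 ≈ -0.0033826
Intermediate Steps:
W = -46 (W = -42 - 4 = -46)
((109*W)*P(-7, -3))/A(-2435) = ((109*(-46))*(-3 - 1*(-7)))/(1 + (-2435)**2) = (-5014*(-3 + 7))/(1 + 5929225) = -5014*4/5929226 = -20056*1/5929226 = -10028/2964613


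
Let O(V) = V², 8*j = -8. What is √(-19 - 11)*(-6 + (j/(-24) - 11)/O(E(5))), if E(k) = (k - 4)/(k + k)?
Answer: -6611*I*√30/6 ≈ -6035.0*I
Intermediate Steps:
j = -1 (j = (⅛)*(-8) = -1)
E(k) = (-4 + k)/(2*k) (E(k) = (-4 + k)/((2*k)) = (-4 + k)*(1/(2*k)) = (-4 + k)/(2*k))
√(-19 - 11)*(-6 + (j/(-24) - 11)/O(E(5))) = √(-19 - 11)*(-6 + (-1/(-24) - 11)/(((½)*(-4 + 5)/5)²)) = √(-30)*(-6 + (-1*(-1/24) - 11)/(((½)*(⅕)*1)²)) = (I*√30)*(-6 + (1/24 - 11)/((⅒)²)) = (I*√30)*(-6 - 263/(24*1/100)) = (I*√30)*(-6 - 263/24*100) = (I*√30)*(-6 - 6575/6) = (I*√30)*(-6611/6) = -6611*I*√30/6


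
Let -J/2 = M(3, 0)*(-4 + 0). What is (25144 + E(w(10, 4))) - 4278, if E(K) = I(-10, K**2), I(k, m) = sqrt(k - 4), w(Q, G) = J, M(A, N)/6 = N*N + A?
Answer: 20866 + I*sqrt(14) ≈ 20866.0 + 3.7417*I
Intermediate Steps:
M(A, N) = 6*A + 6*N**2 (M(A, N) = 6*(N*N + A) = 6*(N**2 + A) = 6*(A + N**2) = 6*A + 6*N**2)
J = 144 (J = -2*(6*3 + 6*0**2)*(-4 + 0) = -2*(18 + 6*0)*(-4) = -2*(18 + 0)*(-4) = -36*(-4) = -2*(-72) = 144)
w(Q, G) = 144
I(k, m) = sqrt(-4 + k)
E(K) = I*sqrt(14) (E(K) = sqrt(-4 - 10) = sqrt(-14) = I*sqrt(14))
(25144 + E(w(10, 4))) - 4278 = (25144 + I*sqrt(14)) - 4278 = 20866 + I*sqrt(14)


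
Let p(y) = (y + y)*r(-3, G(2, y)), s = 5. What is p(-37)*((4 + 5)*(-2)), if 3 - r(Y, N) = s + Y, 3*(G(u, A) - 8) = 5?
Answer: 1332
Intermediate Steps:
G(u, A) = 29/3 (G(u, A) = 8 + (⅓)*5 = 8 + 5/3 = 29/3)
r(Y, N) = -2 - Y (r(Y, N) = 3 - (5 + Y) = 3 + (-5 - Y) = -2 - Y)
p(y) = 2*y (p(y) = (y + y)*(-2 - 1*(-3)) = (2*y)*(-2 + 3) = (2*y)*1 = 2*y)
p(-37)*((4 + 5)*(-2)) = (2*(-37))*((4 + 5)*(-2)) = -666*(-2) = -74*(-18) = 1332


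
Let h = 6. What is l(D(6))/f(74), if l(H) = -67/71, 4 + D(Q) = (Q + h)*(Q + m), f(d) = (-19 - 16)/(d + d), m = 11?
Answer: 9916/2485 ≈ 3.9903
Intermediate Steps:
f(d) = -35/(2*d) (f(d) = -35*1/(2*d) = -35/(2*d))
D(Q) = -4 + (6 + Q)*(11 + Q) (D(Q) = -4 + (Q + 6)*(Q + 11) = -4 + (6 + Q)*(11 + Q))
l(H) = -67/71 (l(H) = -67*1/71 = -67/71)
l(D(6))/f(74) = -67/(71*((-35/2/74))) = -67/(71*((-35/2*1/74))) = -67/(71*(-35/148)) = -67/71*(-148/35) = 9916/2485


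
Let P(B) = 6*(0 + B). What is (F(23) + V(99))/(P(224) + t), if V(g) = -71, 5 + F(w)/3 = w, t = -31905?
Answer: 17/30561 ≈ 0.00055626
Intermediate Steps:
F(w) = -15 + 3*w
P(B) = 6*B
(F(23) + V(99))/(P(224) + t) = ((-15 + 3*23) - 71)/(6*224 - 31905) = ((-15 + 69) - 71)/(1344 - 31905) = (54 - 71)/(-30561) = -17*(-1/30561) = 17/30561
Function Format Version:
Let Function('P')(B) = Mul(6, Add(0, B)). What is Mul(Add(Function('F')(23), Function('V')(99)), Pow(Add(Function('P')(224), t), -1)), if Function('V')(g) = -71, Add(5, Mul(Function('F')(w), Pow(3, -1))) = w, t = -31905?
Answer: Rational(17, 30561) ≈ 0.00055626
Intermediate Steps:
Function('F')(w) = Add(-15, Mul(3, w))
Function('P')(B) = Mul(6, B)
Mul(Add(Function('F')(23), Function('V')(99)), Pow(Add(Function('P')(224), t), -1)) = Mul(Add(Add(-15, Mul(3, 23)), -71), Pow(Add(Mul(6, 224), -31905), -1)) = Mul(Add(Add(-15, 69), -71), Pow(Add(1344, -31905), -1)) = Mul(Add(54, -71), Pow(-30561, -1)) = Mul(-17, Rational(-1, 30561)) = Rational(17, 30561)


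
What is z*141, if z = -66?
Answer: -9306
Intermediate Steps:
z*141 = -66*141 = -9306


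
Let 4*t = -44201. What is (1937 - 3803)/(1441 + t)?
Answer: 7464/38437 ≈ 0.19419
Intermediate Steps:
t = -44201/4 (t = (¼)*(-44201) = -44201/4 ≈ -11050.)
(1937 - 3803)/(1441 + t) = (1937 - 3803)/(1441 - 44201/4) = -1866/(-38437/4) = -1866*(-4/38437) = 7464/38437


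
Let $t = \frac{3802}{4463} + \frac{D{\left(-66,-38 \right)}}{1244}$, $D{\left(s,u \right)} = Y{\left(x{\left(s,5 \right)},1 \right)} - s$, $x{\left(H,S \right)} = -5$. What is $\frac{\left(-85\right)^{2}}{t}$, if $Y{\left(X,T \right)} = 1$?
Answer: $\frac{40112997700}{5028709} \approx 7976.8$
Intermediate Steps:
$D{\left(s,u \right)} = 1 - s$
$t = \frac{5028709}{5551972}$ ($t = \frac{3802}{4463} + \frac{1 - -66}{1244} = 3802 \cdot \frac{1}{4463} + \left(1 + 66\right) \frac{1}{1244} = \frac{3802}{4463} + 67 \cdot \frac{1}{1244} = \frac{3802}{4463} + \frac{67}{1244} = \frac{5028709}{5551972} \approx 0.90575$)
$\frac{\left(-85\right)^{2}}{t} = \frac{\left(-85\right)^{2}}{\frac{5028709}{5551972}} = 7225 \cdot \frac{5551972}{5028709} = \frac{40112997700}{5028709}$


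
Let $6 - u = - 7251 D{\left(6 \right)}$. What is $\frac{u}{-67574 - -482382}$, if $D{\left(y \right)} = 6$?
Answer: $\frac{5439}{51851} \approx 0.1049$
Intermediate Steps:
$u = 43512$ ($u = 6 - \left(-7251\right) 6 = 6 - -43506 = 6 + 43506 = 43512$)
$\frac{u}{-67574 - -482382} = \frac{43512}{-67574 - -482382} = \frac{43512}{-67574 + 482382} = \frac{43512}{414808} = 43512 \cdot \frac{1}{414808} = \frac{5439}{51851}$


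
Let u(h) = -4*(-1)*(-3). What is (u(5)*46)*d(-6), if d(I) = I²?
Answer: -19872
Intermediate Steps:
u(h) = -12 (u(h) = 4*(-3) = -12)
(u(5)*46)*d(-6) = -12*46*(-6)² = -552*36 = -19872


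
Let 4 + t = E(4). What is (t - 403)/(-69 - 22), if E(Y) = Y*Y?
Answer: 391/91 ≈ 4.2967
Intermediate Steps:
E(Y) = Y²
t = 12 (t = -4 + 4² = -4 + 16 = 12)
(t - 403)/(-69 - 22) = (12 - 403)/(-69 - 22) = -391/(-91) = -391*(-1/91) = 391/91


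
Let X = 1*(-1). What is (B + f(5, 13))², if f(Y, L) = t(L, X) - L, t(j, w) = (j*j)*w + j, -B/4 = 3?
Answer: 32761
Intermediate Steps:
B = -12 (B = -4*3 = -12)
X = -1
t(j, w) = j + w*j² (t(j, w) = j²*w + j = w*j² + j = j + w*j²)
f(Y, L) = -L + L*(1 - L) (f(Y, L) = L*(1 + L*(-1)) - L = L*(1 - L) - L = -L + L*(1 - L))
(B + f(5, 13))² = (-12 - 1*13²)² = (-12 - 1*169)² = (-12 - 169)² = (-181)² = 32761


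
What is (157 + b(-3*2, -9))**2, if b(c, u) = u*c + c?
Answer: 42025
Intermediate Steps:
b(c, u) = c + c*u (b(c, u) = c*u + c = c + c*u)
(157 + b(-3*2, -9))**2 = (157 + (-3*2)*(1 - 9))**2 = (157 - 6*(-8))**2 = (157 + 48)**2 = 205**2 = 42025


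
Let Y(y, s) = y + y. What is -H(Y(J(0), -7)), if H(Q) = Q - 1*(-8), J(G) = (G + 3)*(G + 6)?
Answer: -44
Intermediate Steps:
J(G) = (3 + G)*(6 + G)
Y(y, s) = 2*y
H(Q) = 8 + Q (H(Q) = Q + 8 = 8 + Q)
-H(Y(J(0), -7)) = -(8 + 2*(18 + 0² + 9*0)) = -(8 + 2*(18 + 0 + 0)) = -(8 + 2*18) = -(8 + 36) = -1*44 = -44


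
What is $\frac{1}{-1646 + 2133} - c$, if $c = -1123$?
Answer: $\frac{546902}{487} \approx 1123.0$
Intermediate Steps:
$\frac{1}{-1646 + 2133} - c = \frac{1}{-1646 + 2133} - -1123 = \frac{1}{487} + 1123 = \frac{546902}{487}$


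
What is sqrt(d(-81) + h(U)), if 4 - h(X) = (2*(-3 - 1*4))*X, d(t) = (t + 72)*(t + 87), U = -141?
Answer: 2*I*sqrt(506) ≈ 44.989*I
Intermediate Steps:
d(t) = (72 + t)*(87 + t)
h(X) = 4 + 14*X (h(X) = 4 - 2*(-3 - 1*4)*X = 4 - 2*(-3 - 4)*X = 4 - 2*(-7)*X = 4 - (-14)*X = 4 + 14*X)
sqrt(d(-81) + h(U)) = sqrt((6264 + (-81)**2 + 159*(-81)) + (4 + 14*(-141))) = sqrt((6264 + 6561 - 12879) + (4 - 1974)) = sqrt(-54 - 1970) = sqrt(-2024) = 2*I*sqrt(506)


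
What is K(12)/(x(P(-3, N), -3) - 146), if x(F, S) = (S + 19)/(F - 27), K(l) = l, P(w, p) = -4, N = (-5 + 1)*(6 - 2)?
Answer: -62/757 ≈ -0.081902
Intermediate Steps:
N = -16 (N = -4*4 = -16)
x(F, S) = (19 + S)/(-27 + F)
K(12)/(x(P(-3, N), -3) - 146) = 12/((19 - 3)/(-27 - 4) - 146) = 12/(16/(-31) - 146) = 12/(-1/31*16 - 146) = 12/(-16/31 - 146) = 12/(-4542/31) = 12*(-31/4542) = -62/757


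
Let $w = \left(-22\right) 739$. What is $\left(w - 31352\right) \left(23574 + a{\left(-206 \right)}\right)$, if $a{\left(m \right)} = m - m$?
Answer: $-1122358140$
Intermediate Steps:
$a{\left(m \right)} = 0$
$w = -16258$
$\left(w - 31352\right) \left(23574 + a{\left(-206 \right)}\right) = \left(-16258 - 31352\right) \left(23574 + 0\right) = \left(-47610\right) 23574 = -1122358140$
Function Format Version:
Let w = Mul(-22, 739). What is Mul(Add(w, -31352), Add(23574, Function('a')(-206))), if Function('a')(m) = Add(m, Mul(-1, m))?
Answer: -1122358140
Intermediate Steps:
Function('a')(m) = 0
w = -16258
Mul(Add(w, -31352), Add(23574, Function('a')(-206))) = Mul(Add(-16258, -31352), Add(23574, 0)) = Mul(-47610, 23574) = -1122358140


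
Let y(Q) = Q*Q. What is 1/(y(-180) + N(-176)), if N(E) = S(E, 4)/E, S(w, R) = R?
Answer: 44/1425599 ≈ 3.0864e-5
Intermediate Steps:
y(Q) = Q²
N(E) = 4/E
1/(y(-180) + N(-176)) = 1/((-180)² + 4/(-176)) = 1/(32400 + 4*(-1/176)) = 1/(32400 - 1/44) = 1/(1425599/44) = 44/1425599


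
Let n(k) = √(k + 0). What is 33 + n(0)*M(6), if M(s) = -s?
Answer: 33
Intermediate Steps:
n(k) = √k
33 + n(0)*M(6) = 33 + √0*(-1*6) = 33 + 0*(-6) = 33 + 0 = 33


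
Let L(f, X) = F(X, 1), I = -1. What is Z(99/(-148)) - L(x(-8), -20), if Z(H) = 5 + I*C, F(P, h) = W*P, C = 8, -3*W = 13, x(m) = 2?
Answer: -269/3 ≈ -89.667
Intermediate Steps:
W = -13/3 (W = -⅓*13 = -13/3 ≈ -4.3333)
F(P, h) = -13*P/3
L(f, X) = -13*X/3
Z(H) = -3 (Z(H) = 5 - 1*8 = 5 - 8 = -3)
Z(99/(-148)) - L(x(-8), -20) = -3 - (-13)*(-20)/3 = -3 - 1*260/3 = -3 - 260/3 = -269/3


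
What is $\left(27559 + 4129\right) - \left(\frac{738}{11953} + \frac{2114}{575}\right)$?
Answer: $\frac{217765138808}{6872975} \approx 31684.0$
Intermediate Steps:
$\left(27559 + 4129\right) - \left(\frac{738}{11953} + \frac{2114}{575}\right) = 31688 - \frac{25692992}{6872975} = \frac{217765138808}{6872975}$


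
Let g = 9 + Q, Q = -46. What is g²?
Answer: 1369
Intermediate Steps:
g = -37 (g = 9 - 46 = -37)
g² = (-37)² = 1369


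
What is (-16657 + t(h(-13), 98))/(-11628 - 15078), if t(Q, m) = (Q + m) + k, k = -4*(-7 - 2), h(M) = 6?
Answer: 16517/26706 ≈ 0.61847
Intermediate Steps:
k = 36 (k = -4*(-9) = 36)
t(Q, m) = 36 + Q + m (t(Q, m) = (Q + m) + 36 = 36 + Q + m)
(-16657 + t(h(-13), 98))/(-11628 - 15078) = (-16657 + (36 + 6 + 98))/(-11628 - 15078) = (-16657 + 140)/(-26706) = -16517*(-1/26706) = 16517/26706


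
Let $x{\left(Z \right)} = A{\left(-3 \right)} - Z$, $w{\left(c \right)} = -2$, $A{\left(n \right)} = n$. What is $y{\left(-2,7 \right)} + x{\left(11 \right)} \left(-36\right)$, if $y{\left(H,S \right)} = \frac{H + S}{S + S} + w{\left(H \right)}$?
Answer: $\frac{7033}{14} \approx 502.36$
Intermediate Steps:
$y{\left(H,S \right)} = -2 + \frac{H + S}{2 S}$ ($y{\left(H,S \right)} = \frac{H + S}{S + S} - 2 = \frac{H + S}{2 S} - 2 = -2 + \frac{H + S}{2 S}$)
$x{\left(Z \right)} = -3 - Z$
$y{\left(-2,7 \right)} + x{\left(11 \right)} \left(-36\right) = \frac{-2 - 21}{2 \cdot 7} + \left(-3 - 11\right) \left(-36\right) = \frac{1}{2} \cdot \frac{1}{7} \left(-2 - 21\right) + \left(-3 - 11\right) \left(-36\right) = \frac{1}{2} \cdot \frac{1}{7} \left(-23\right) - -504 = - \frac{23}{14} + 504 = \frac{7033}{14}$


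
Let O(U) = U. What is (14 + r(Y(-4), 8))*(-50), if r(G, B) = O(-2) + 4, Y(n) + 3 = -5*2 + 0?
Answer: -800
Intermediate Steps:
Y(n) = -13 (Y(n) = -3 + (-5*2 + 0) = -3 + (-10 + 0) = -3 - 10 = -13)
r(G, B) = 2 (r(G, B) = -2 + 4 = 2)
(14 + r(Y(-4), 8))*(-50) = (14 + 2)*(-50) = 16*(-50) = -800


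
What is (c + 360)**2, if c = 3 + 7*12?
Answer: 199809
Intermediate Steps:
c = 87 (c = 3 + 84 = 87)
(c + 360)**2 = (87 + 360)**2 = 447**2 = 199809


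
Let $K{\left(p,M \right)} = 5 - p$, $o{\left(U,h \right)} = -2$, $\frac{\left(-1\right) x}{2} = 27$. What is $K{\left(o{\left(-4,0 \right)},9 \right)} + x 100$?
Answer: $-5393$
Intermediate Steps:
$x = -54$ ($x = \left(-2\right) 27 = -54$)
$K{\left(o{\left(-4,0 \right)},9 \right)} + x 100 = \left(5 - -2\right) - 5400 = \left(5 + 2\right) - 5400 = 7 - 5400 = -5393$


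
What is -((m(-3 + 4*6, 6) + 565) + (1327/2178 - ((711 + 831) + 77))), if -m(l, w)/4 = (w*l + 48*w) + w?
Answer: 5953325/2178 ≈ 2733.4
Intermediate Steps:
m(l, w) = -196*w - 4*l*w (m(l, w) = -4*((w*l + 48*w) + w) = -4*((l*w + 48*w) + w) = -4*((48*w + l*w) + w) = -4*(49*w + l*w) = -196*w - 4*l*w)
-((m(-3 + 4*6, 6) + 565) + (1327/2178 - ((711 + 831) + 77))) = -((-4*6*(49 + (-3 + 4*6)) + 565) + (1327/2178 - ((711 + 831) + 77))) = -((-4*6*(49 + (-3 + 24)) + 565) + (1327*(1/2178) - (1542 + 77))) = -((-4*6*(49 + 21) + 565) + (1327/2178 - 1*1619)) = -((-4*6*70 + 565) + (1327/2178 - 1619)) = -((-1680 + 565) - 3524855/2178) = -(-1115 - 3524855/2178) = -1*(-5953325/2178) = 5953325/2178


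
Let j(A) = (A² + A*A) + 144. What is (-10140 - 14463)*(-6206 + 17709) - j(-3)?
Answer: -283008471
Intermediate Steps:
j(A) = 144 + 2*A² (j(A) = (A² + A²) + 144 = 2*A² + 144 = 144 + 2*A²)
(-10140 - 14463)*(-6206 + 17709) - j(-3) = (-10140 - 14463)*(-6206 + 17709) - (144 + 2*(-3)²) = -24603*11503 - (144 + 2*9) = -283008309 - (144 + 18) = -283008309 - 1*162 = -283008309 - 162 = -283008471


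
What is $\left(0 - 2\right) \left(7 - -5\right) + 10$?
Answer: $-14$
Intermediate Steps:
$\left(0 - 2\right) \left(7 - -5\right) + 10 = - 2 \left(7 + 5\right) + 10 = \left(-2\right) 12 + 10 = -24 + 10 = -14$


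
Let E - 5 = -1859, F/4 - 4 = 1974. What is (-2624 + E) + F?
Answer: 3434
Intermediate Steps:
F = 7912 (F = 16 + 4*1974 = 16 + 7896 = 7912)
E = -1854 (E = 5 - 1859 = -1854)
(-2624 + E) + F = (-2624 - 1854) + 7912 = -4478 + 7912 = 3434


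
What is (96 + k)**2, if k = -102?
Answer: 36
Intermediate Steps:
(96 + k)**2 = (96 - 102)**2 = (-6)**2 = 36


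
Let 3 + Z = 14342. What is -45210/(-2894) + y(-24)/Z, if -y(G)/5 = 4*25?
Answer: 323409595/20748533 ≈ 15.587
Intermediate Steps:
Z = 14339 (Z = -3 + 14342 = 14339)
y(G) = -500 (y(G) = -20*25 = -5*100 = -500)
-45210/(-2894) + y(-24)/Z = -45210/(-2894) - 500/14339 = -45210*(-1/2894) - 500*1/14339 = 22605/1447 - 500/14339 = 323409595/20748533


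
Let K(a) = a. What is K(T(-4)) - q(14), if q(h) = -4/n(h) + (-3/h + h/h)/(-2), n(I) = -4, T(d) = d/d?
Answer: 11/28 ≈ 0.39286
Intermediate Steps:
T(d) = 1
q(h) = ½ + 3/(2*h) (q(h) = -4/(-4) + (-3/h + h/h)/(-2) = -4*(-¼) + (-3/h + 1)*(-½) = 1 + (1 - 3/h)*(-½) = 1 + (-½ + 3/(2*h)) = ½ + 3/(2*h))
K(T(-4)) - q(14) = 1 - (3 + 14)/(2*14) = 1 - 17/(2*14) = 1 - 1*17/28 = 1 - 17/28 = 11/28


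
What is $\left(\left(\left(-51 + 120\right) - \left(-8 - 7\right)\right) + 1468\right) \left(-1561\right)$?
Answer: $-2422672$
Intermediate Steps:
$\left(\left(\left(-51 + 120\right) - \left(-8 - 7\right)\right) + 1468\right) \left(-1561\right) = \left(\left(69 - \left(-8 - 7\right)\right) + 1468\right) \left(-1561\right) = \left(\left(69 - -15\right) + 1468\right) \left(-1561\right) = \left(\left(69 + 15\right) + 1468\right) \left(-1561\right) = \left(84 + 1468\right) \left(-1561\right) = 1552 \left(-1561\right) = -2422672$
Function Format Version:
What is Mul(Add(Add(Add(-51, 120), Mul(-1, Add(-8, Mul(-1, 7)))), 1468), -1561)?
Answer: -2422672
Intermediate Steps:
Mul(Add(Add(Add(-51, 120), Mul(-1, Add(-8, Mul(-1, 7)))), 1468), -1561) = Mul(Add(Add(69, Mul(-1, Add(-8, -7))), 1468), -1561) = Mul(Add(Add(69, Mul(-1, -15)), 1468), -1561) = Mul(Add(Add(69, 15), 1468), -1561) = Mul(Add(84, 1468), -1561) = Mul(1552, -1561) = -2422672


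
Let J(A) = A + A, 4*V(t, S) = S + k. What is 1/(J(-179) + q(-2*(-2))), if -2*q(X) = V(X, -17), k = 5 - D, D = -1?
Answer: -8/2853 ≈ -0.0028041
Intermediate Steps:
k = 6 (k = 5 - 1*(-1) = 5 + 1 = 6)
V(t, S) = 3/2 + S/4 (V(t, S) = (S + 6)/4 = (6 + S)/4 = 3/2 + S/4)
q(X) = 11/8 (q(X) = -(3/2 + (1/4)*(-17))/2 = -(3/2 - 17/4)/2 = -1/2*(-11/4) = 11/8)
J(A) = 2*A
1/(J(-179) + q(-2*(-2))) = 1/(2*(-179) + 11/8) = 1/(-358 + 11/8) = 1/(-2853/8) = -8/2853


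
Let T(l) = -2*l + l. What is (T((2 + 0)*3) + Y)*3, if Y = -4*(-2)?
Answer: 6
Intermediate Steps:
Y = 8
T(l) = -l
(T((2 + 0)*3) + Y)*3 = (-(2 + 0)*3 + 8)*3 = (-2*3 + 8)*3 = (-1*6 + 8)*3 = (-6 + 8)*3 = 2*3 = 6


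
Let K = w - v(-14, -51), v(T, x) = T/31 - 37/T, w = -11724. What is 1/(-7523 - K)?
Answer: 434/1824185 ≈ 0.00023791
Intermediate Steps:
v(T, x) = -37/T + T/31 (v(T, x) = T*(1/31) - 37/T = T/31 - 37/T = -37/T + T/31)
K = -5089167/434 (K = -11724 - (-37/(-14) + (1/31)*(-14)) = -11724 - (-37*(-1/14) - 14/31) = -11724 - (37/14 - 14/31) = -11724 - 1*951/434 = -11724 - 951/434 = -5089167/434 ≈ -11726.)
1/(-7523 - K) = 1/(-7523 - 1*(-5089167/434)) = 1/(-7523 + 5089167/434) = 1/(1824185/434) = 434/1824185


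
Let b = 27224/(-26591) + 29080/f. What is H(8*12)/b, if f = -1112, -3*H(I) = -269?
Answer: -994264081/301327263 ≈ -3.2996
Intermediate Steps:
H(I) = 269/3 (H(I) = -⅓*(-269) = 269/3)
b = -100442421/3696149 (b = 27224/(-26591) + 29080/(-1112) = 27224*(-1/26591) + 29080*(-1/1112) = -27224/26591 - 3635/139 = -100442421/3696149 ≈ -27.175)
H(8*12)/b = 269/(3*(-100442421/3696149)) = (269/3)*(-3696149/100442421) = -994264081/301327263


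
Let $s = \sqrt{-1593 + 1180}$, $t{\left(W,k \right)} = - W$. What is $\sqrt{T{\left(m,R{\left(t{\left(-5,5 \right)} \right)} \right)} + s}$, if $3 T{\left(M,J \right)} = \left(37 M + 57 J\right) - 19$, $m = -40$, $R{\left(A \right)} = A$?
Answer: $\frac{\sqrt{-3642 + 9 i \sqrt{413}}}{3} \approx 0.50496 + 20.123 i$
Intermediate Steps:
$s = i \sqrt{413}$ ($s = \sqrt{-413} = i \sqrt{413} \approx 20.322 i$)
$T{\left(M,J \right)} = - \frac{19}{3} + 19 J + \frac{37 M}{3}$ ($T{\left(M,J \right)} = \frac{\left(37 M + 57 J\right) - 19}{3} = \frac{-19 + 37 M + 57 J}{3} = - \frac{19}{3} + 19 J + \frac{37 M}{3}$)
$\sqrt{T{\left(m,R{\left(t{\left(-5,5 \right)} \right)} \right)} + s} = \sqrt{\left(- \frac{19}{3} + 19 \left(\left(-1\right) \left(-5\right)\right) + \frac{37}{3} \left(-40\right)\right) + i \sqrt{413}} = \sqrt{\left(- \frac{19}{3} + 19 \cdot 5 - \frac{1480}{3}\right) + i \sqrt{413}} = \sqrt{\left(- \frac{19}{3} + 95 - \frac{1480}{3}\right) + i \sqrt{413}} = \sqrt{- \frac{1214}{3} + i \sqrt{413}}$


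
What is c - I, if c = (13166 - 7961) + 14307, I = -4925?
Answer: 24437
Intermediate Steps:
c = 19512 (c = 5205 + 14307 = 19512)
c - I = 19512 - 1*(-4925) = 19512 + 4925 = 24437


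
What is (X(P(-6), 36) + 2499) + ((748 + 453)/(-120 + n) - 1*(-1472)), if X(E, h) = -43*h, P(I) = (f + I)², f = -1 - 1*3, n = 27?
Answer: 224138/93 ≈ 2410.1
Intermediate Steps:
f = -4 (f = -1 - 3 = -4)
P(I) = (-4 + I)²
(X(P(-6), 36) + 2499) + ((748 + 453)/(-120 + n) - 1*(-1472)) = (-43*36 + 2499) + ((748 + 453)/(-120 + 27) - 1*(-1472)) = (-1548 + 2499) + (1201/(-93) + 1472) = 951 + (1201*(-1/93) + 1472) = 951 + (-1201/93 + 1472) = 951 + 135695/93 = 224138/93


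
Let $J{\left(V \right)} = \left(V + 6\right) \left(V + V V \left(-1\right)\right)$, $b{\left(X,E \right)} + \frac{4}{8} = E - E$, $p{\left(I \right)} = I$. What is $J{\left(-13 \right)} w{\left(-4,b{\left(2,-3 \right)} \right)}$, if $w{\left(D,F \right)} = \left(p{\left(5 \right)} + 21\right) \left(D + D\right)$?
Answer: $-264992$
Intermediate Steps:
$b{\left(X,E \right)} = - \frac{1}{2}$ ($b{\left(X,E \right)} = - \frac{1}{2} + \left(E - E\right) = - \frac{1}{2} + 0 = - \frac{1}{2}$)
$J{\left(V \right)} = \left(6 + V\right) \left(V - V^{2}\right)$ ($J{\left(V \right)} = \left(6 + V\right) \left(V + V^{2} \left(-1\right)\right) = \left(6 + V\right) \left(V - V^{2}\right)$)
$w{\left(D,F \right)} = 52 D$ ($w{\left(D,F \right)} = \left(5 + 21\right) \left(D + D\right) = 26 \cdot 2 D = 52 D$)
$J{\left(-13 \right)} w{\left(-4,b{\left(2,-3 \right)} \right)} = - 13 \left(6 - \left(-13\right)^{2} - -65\right) 52 \left(-4\right) = - 13 \left(6 - 169 + 65\right) \left(-208\right) = \left(-13\right) \left(-98\right) \left(-208\right) = 1274 \left(-208\right) = -264992$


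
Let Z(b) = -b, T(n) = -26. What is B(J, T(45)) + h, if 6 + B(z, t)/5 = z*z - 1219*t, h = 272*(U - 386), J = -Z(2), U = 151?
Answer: 94540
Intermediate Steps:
J = 2 (J = -(-1)*2 = -1*(-2) = 2)
h = -63920 (h = 272*(151 - 386) = 272*(-235) = -63920)
B(z, t) = -30 - 6095*t + 5*z² (B(z, t) = -30 + 5*(z*z - 1219*t) = -30 + 5*(z² - 1219*t) = -30 + (-6095*t + 5*z²) = -30 - 6095*t + 5*z²)
B(J, T(45)) + h = (-30 - 6095*(-26) + 5*2²) - 63920 = (-30 + 158470 + 5*4) - 63920 = (-30 + 158470 + 20) - 63920 = 158460 - 63920 = 94540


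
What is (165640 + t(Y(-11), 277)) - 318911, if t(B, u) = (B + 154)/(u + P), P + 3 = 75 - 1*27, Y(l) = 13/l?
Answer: -542884201/3542 ≈ -1.5327e+5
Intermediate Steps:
P = 45 (P = -3 + (75 - 1*27) = -3 + (75 - 27) = -3 + 48 = 45)
t(B, u) = (154 + B)/(45 + u) (t(B, u) = (B + 154)/(u + 45) = (154 + B)/(45 + u))
(165640 + t(Y(-11), 277)) - 318911 = (165640 + (154 + 13/(-11))/(45 + 277)) - 318911 = (165640 + (154 + 13*(-1/11))/322) - 318911 = (165640 + (154 - 13/11)/322) - 318911 = (165640 + (1/322)*(1681/11)) - 318911 = (165640 + 1681/3542) - 318911 = 586698561/3542 - 318911 = -542884201/3542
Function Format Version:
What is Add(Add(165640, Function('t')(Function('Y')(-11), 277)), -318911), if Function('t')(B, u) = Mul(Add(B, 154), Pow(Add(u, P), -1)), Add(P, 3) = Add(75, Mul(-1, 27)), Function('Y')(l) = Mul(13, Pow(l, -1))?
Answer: Rational(-542884201, 3542) ≈ -1.5327e+5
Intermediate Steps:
P = 45 (P = Add(-3, Add(75, Mul(-1, 27))) = Add(-3, Add(75, -27)) = Add(-3, 48) = 45)
Function('t')(B, u) = Mul(Pow(Add(45, u), -1), Add(154, B)) (Function('t')(B, u) = Mul(Add(B, 154), Pow(Add(u, 45), -1)) = Mul(Add(154, B), Pow(Add(45, u), -1)) = Mul(Pow(Add(45, u), -1), Add(154, B)))
Add(Add(165640, Function('t')(Function('Y')(-11), 277)), -318911) = Add(Add(165640, Mul(Pow(Add(45, 277), -1), Add(154, Mul(13, Pow(-11, -1))))), -318911) = Add(Add(165640, Mul(Pow(322, -1), Add(154, Mul(13, Rational(-1, 11))))), -318911) = Add(Add(165640, Mul(Rational(1, 322), Add(154, Rational(-13, 11)))), -318911) = Add(Add(165640, Mul(Rational(1, 322), Rational(1681, 11))), -318911) = Add(Add(165640, Rational(1681, 3542)), -318911) = Add(Rational(586698561, 3542), -318911) = Rational(-542884201, 3542)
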